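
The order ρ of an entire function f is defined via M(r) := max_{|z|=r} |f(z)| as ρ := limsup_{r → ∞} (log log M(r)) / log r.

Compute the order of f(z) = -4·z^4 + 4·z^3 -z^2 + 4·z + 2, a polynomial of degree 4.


|f(z)| ≤ Σ|c_k|·r^k = O(r^4) as r → ∞. Polynomial growth is O(e^{r^ε}) for every ε > 0 (since r^4/e^{r^ε} → 0), so ρ ≤ ε for all ε > 0, i.e. ρ = 0. Every nonconstant polynomial has order 0.
Therefore ρ = 0.

Order ρ = 0.


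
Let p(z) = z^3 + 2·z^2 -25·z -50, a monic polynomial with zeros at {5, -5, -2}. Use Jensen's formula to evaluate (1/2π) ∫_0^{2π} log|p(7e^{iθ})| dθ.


Zeros: -5, -2, 5; r = 7.
Inside |z| < r: -5, -2, 5. Outside (|z| ≥ r): ∅.
p(0) = -50, so log|p(0)| = log(50) = 3.9120.
Apply Jensen: I(r) = log|p(0)| + Σ_k log(r/|z_k|), summed over zeros inside |z| < r.
  log(r/|z_k|) for z_k = 5: log(7/5) = 0.3365
  log(r/|z_k|) for z_k = -5: log(7/5) = 0.3365
  log(r/|z_k|) for z_k = -2: log(7/2) = 1.2528
Sum over inside zeros: 1.9257.
I(r) = log|p(0)| + (inside sum) = 3.9120 + 1.9257 = 5.8377.
Closed form (all zeros inside, monic): I(r) = n·log(r) = 3·log(7) = 5.8377. ✓

I(r) ≈ 5.8377.


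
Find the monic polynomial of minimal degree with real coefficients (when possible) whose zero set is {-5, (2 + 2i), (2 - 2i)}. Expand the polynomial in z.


The polynomial is p(z) = ∏_{α ∈ S} (z − α), where S = {-5, (2 + 2i), (2 - 2i)}.
Expanding the product yields: p(z) = z^3 + z^2 -12·z + 40.
Note conjugate pairs combine to real quadratics: (z − (2+2i))(z − (2−2i)) = z² − 4z + 8.
The resulting polynomial has degree 3 and real coefficients as required.

p(z) = z^3 + z^2 -12·z + 40.


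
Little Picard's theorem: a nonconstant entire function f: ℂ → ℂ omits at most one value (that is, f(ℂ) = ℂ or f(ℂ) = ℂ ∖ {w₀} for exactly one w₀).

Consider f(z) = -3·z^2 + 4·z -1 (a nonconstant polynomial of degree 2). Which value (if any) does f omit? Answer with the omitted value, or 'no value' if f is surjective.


Little Picard bounds the complement of f(ℂ) to at most one point.
For every w ∈ ℂ, the equation p(z) − w = 0 is a nonconstant polynomial in z and hence has at least one root by the fundamental theorem of algebra. So p is surjective onto ℂ, omitting no value.

Omitted value: no value.


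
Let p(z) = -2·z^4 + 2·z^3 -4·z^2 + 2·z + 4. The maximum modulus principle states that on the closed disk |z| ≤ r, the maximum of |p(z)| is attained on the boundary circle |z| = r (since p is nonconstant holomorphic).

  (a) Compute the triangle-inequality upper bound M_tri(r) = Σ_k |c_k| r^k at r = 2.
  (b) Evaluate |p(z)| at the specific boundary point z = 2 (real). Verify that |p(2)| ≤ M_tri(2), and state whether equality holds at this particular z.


Coefficients: c_0 = 4, c_1 = 2, c_2 = -4, c_3 = 2, c_4 = -2. Radius r = 2.
Part (a). Triangle bound: M_tri(r) = Σ_k |c_k| r^k
  = |4|·2^0 + |2|·2^1 + |-4|·2^2 + |2|·2^3 + |-2|·2^4
  = 4 + 4 + 16 + 16 + 32 = 72.
This bounds M(r) := max_{|z|=r} |p(z)| from above; equality holds iff all terms c_k z^k can be made to align in phase at a single z on |z|=r.
Part (b). At z = 2 (real, on the circle |z| = r):
  p(2) = (4)·2^0 + (2)·2^1 + (-4)·2^2 + (2)·2^3 + (-2)·2^4 = -24.
  |p(2)| = 24.
Check: |p(2)| = 24 ≤ 72 = M_tri(2). ✓ Equality does not hold at z = 2 (the coefficients have mixed signs, so the terms do not all align in phase there).

M_tri(2) = 72; |p(2)| = 24; equality at z=2: no.


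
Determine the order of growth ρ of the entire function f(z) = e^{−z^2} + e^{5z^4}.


Each summand is entire of order 2 and 4 respectively (as in the single-exponential case). The order of a sum is at most the max of the orders, so ρ ≤ 4. For the lower bound: on |z|=r choose arg z so that 5z^4 is real positive; then |e^{5z^4}| = e^{5r^4} while |e^{-1z^2}| ≤ e^{1r^2} = o(e^{5r^4}). So |f| ≥ e^{5r^4}(1 − o(1)) and ρ ≥ 4. Hence ρ = max(2, 4) = 4.
Therefore ρ = 4.

Order ρ = 4.


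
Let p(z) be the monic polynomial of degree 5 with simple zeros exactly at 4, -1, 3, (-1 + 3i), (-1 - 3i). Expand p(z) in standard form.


The polynomial is p(z) = ∏_{α ∈ S} (z − α), where S = {4, -1, 3, (-1 + 3i), (-1 - 3i)}.
Expanding the product yields: p(z) = z^5 -4·z^4 + 3·z^3 -38·z^2 + 74·z + 120.
Note conjugate pairs combine to real quadratics: (z − (-1+3i))(z − (-1−3i)) = z² + 2z + 10.
The resulting polynomial has degree 5 and real coefficients as required.

p(z) = z^5 -4·z^4 + 3·z^3 -38·z^2 + 74·z + 120.


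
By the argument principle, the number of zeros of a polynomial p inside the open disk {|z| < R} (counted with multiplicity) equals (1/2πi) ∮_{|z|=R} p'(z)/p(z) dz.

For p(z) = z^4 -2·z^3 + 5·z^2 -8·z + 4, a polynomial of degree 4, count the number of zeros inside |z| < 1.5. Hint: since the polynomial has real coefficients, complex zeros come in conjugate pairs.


The zeros of p are: 1, (0 + 2i), (0 - 2i), 1.
Their magnitudes are: 1, 2, 2, 1.
Zeros with |z| < R = 1.5: 1, 1.
Count = 2.
By the argument principle, (1/2πi) ∮_{|z|=R} p'(z)/p(z) dz equals exactly this count.

Number of zeros inside |z| < 1.5: 2.


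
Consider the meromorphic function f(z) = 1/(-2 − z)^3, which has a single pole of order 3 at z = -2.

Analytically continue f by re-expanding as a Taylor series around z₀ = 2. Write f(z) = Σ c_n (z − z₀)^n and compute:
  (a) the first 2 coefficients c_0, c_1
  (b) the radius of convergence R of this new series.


Let w = z − z₀, so z = z₀ + w.
Then -2 − z = -2 − (z₀ + w) = (-2 − z₀) − w = -4 − w.
f(z) = 1/(-4 − w)^3 = (1/(-4)^3) · (1 − w/(-4))^{−3}.
By the binomial series (1−u)^{−3} = Σ_{n≥0} C(n+2, 2) u^n for |u|<1, with u = w/(-4):
  c_n = C(n+2, 2) / (-4)^(n+3).
  c_0 = 1/(-4)^3 = -1/64.
  c_1 = 3/(-4)^4 = 3/256.
The series is valid for |w/d| < 1, i.e. |z − z₀| < |d|.
Radius of convergence: R = |-2 − z₀| = |-4| = 4 (distance from z₀ to the singularity z = -2).

c_0 = -1/64, c_1 = 3/256; R = 4.


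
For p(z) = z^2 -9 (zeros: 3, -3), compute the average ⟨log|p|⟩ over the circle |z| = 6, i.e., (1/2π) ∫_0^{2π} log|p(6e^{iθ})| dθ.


Zeros: -3, 3; r = 6.
Inside |z| < r: -3, 3. Outside (|z| ≥ r): ∅.
p(0) = -9, so log|p(0)| = log(9) = 2.1972.
Apply Jensen: I(r) = log|p(0)| + Σ_k log(r/|z_k|), summed over zeros inside |z| < r.
  log(r/|z_k|) for z_k = 3: log(6/3) = 0.6931
  log(r/|z_k|) for z_k = -3: log(6/3) = 0.6931
Sum over inside zeros: 1.3863.
I(r) = log|p(0)| + (inside sum) = 2.1972 + 1.3863 = 3.5835.
Closed form (all zeros inside, monic): I(r) = n·log(r) = 2·log(6) = 3.5835. ✓

I(r) ≈ 3.5835.


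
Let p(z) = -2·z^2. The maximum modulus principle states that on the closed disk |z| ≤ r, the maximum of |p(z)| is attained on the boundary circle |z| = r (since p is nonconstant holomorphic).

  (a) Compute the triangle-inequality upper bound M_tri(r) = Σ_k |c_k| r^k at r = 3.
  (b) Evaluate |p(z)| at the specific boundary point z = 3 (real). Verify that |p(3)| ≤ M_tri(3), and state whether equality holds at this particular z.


Coefficients: c_0 = 0, c_1 = 0, c_2 = -2. Radius r = 3.
Part (a). Triangle bound: M_tri(r) = Σ_k |c_k| r^k
  = |0|·3^0 + |0|·3^1 + |-2|·3^2
  = 0 + 0 + 18 = 18.
This bounds M(r) := max_{|z|=r} |p(z)| from above; equality holds iff all terms c_k z^k can be made to align in phase at a single z on |z|=r.
Part (b). At z = 3 (real, on the circle |z| = r):
  p(3) = (0)·3^0 + (0)·3^1 + (-2)·3^2 = -18.
  |p(3)| = 18.
Since all nonzero coefficients share the same sign, |p(3)| = 18 = M_tri(3); the triangle bound is attained at z = 3, so in fact M(r) = 18.

M_tri(3) = 18; |p(3)| = 18; equality at z=3: yes.


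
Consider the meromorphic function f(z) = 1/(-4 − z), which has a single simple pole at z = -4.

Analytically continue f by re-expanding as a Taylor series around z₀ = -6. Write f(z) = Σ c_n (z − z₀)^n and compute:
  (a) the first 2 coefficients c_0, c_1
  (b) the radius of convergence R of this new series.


Let w = z − z₀, so z = z₀ + w.
Then -4 − z = -4 − (z₀ + w) = (-4 − z₀) − w = 2 − w.
f(z) = 1/(2 − w) = (1/(2)) · 1/(1 − w/(2)) = Σ_{n≥0} w^n / (2)^(n+1).
So c_n = 1/(2)^(n+1):
  c_0 = 1/(2)^1 = 1/2.
  c_1 = 1/(2)^2 = 1/4.
The series is valid for |w/d| < 1, i.e. |z − z₀| < |d|.
Radius of convergence: R = |-4 − z₀| = |2| = 2 (distance from z₀ to the singularity z = -4).

c_0 = 1/2, c_1 = 1/4; R = 2.


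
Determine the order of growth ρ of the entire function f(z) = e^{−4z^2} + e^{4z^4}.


Each summand is entire of order 2 and 4 respectively (as in the single-exponential case). The order of a sum is at most the max of the orders, so ρ ≤ 4. For the lower bound: on |z|=r choose arg z so that 4z^4 is real positive; then |e^{4z^4}| = e^{4r^4} while |e^{-4z^2}| ≤ e^{4r^2} = o(e^{4r^4}). So |f| ≥ e^{4r^4}(1 − o(1)) and ρ ≥ 4. Hence ρ = max(2, 4) = 4.
Therefore ρ = 4.

Order ρ = 4.


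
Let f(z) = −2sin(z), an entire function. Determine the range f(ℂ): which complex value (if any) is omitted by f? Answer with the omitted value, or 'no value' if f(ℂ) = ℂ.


Little Picard bounds the complement of f(ℂ) to at most one point.
sin is entire and surjective onto ℂ: for every w ∈ ℂ, sin(ζ) = w has a solution ζ ∈ ℂ (e.g., via the complex inverse arcsin). With ζ = z this gives z = ζ/(1). Then -2·sin(z) takes every value in -2·ℂ = ℂ, and adding 0 is a bijection of ℂ. So f is surjective and omits no value. (Note: only on the real line is sin bounded by [−1, 1].)

Omitted value: no value.


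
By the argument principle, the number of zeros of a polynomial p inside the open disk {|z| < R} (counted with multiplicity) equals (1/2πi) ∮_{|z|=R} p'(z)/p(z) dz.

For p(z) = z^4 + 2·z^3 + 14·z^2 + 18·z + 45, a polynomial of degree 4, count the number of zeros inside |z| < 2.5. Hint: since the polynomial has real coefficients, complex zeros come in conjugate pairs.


The zeros of p are: (0 + 3i), (0 - 3i), (-1 + 2i), (-1 - 2i).
Their magnitudes are: 3, 3, 2.236, 2.236.
Zeros with |z| < R = 2.5: (-1 + 2i), (-1 - 2i).
Count = 2.
By the argument principle, (1/2πi) ∮_{|z|=R} p'(z)/p(z) dz equals exactly this count.

Number of zeros inside |z| < 2.5: 2.


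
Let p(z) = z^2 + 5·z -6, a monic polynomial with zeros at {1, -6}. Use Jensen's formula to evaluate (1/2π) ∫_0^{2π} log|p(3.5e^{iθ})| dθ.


Zeros: -6, 1; r = 3.5.
Inside |z| < r: 1. Outside (|z| ≥ r): -6.
p(0) = -6, so log|p(0)| = log(6) = 1.7918.
Apply Jensen: I(r) = log|p(0)| + Σ_k log(r/|z_k|), summed over zeros inside |z| < r.
  log(r/|z_k|) for z_k = 1: log(3.5/1) = 1.2528
  Outside zeros (-6) contribute nothing to the Jensen sum.
Sum over inside zeros: 1.2528.
I(r) = log|p(0)| + (inside sum) = 1.7918 + 1.2528 = 3.0445.
Note: since some zeros are outside |z| ≤ r, the simplified n·log(r) form does NOT apply — only the inside zeros contribute.

I(r) ≈ 3.0445.


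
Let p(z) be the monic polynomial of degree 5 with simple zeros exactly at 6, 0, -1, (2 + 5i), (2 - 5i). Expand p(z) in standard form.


The polynomial is p(z) = ∏_{α ∈ S} (z − α), where S = {6, 0, -1, (2 + 5i), (2 - 5i)}.
Expanding the product yields: p(z) = z^5 -9·z^4 + 43·z^3 -121·z^2 -174·z.
Note conjugate pairs combine to real quadratics: (z − (2+5i))(z − (2−5i)) = z² − 4z + 29.
The resulting polynomial has degree 5 and real coefficients as required.

p(z) = z^5 -9·z^4 + 43·z^3 -121·z^2 -174·z.


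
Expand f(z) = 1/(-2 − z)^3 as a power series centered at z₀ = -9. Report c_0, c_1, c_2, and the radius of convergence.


Let w = z − z₀, so z = z₀ + w.
Then -2 − z = -2 − (z₀ + w) = (-2 − z₀) − w = 7 − w.
f(z) = 1/(7 − w)^3 = (1/(7)^3) · (1 − w/(7))^{−3}.
By the binomial series (1−u)^{−3} = Σ_{n≥0} C(n+2, 2) u^n for |u|<1, with u = w/(7):
  c_n = C(n+2, 2) / (7)^(n+3).
  c_0 = 1/(7)^3 = 1/343.
  c_1 = 3/(7)^4 = 3/2401.
  c_2 = 6/(7)^5 = 6/16807.
The series is valid for |w/d| < 1, i.e. |z − z₀| < |d|.
Radius of convergence: R = |-2 − z₀| = |7| = 7 (distance from z₀ to the singularity z = -2).

c_0 = 1/343, c_1 = 3/2401, c_2 = 6/16807; R = 7.


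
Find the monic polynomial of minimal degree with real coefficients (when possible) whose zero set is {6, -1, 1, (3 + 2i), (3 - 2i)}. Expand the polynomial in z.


The polynomial is p(z) = ∏_{α ∈ S} (z − α), where S = {6, -1, 1, (3 + 2i), (3 - 2i)}.
Expanding the product yields: p(z) = z^5 -12·z^4 + 48·z^3 -66·z^2 -49·z + 78.
Note conjugate pairs combine to real quadratics: (z − (3+2i))(z − (3−2i)) = z² − 6z + 13.
The resulting polynomial has degree 5 and real coefficients as required.

p(z) = z^5 -12·z^4 + 48·z^3 -66·z^2 -49·z + 78.


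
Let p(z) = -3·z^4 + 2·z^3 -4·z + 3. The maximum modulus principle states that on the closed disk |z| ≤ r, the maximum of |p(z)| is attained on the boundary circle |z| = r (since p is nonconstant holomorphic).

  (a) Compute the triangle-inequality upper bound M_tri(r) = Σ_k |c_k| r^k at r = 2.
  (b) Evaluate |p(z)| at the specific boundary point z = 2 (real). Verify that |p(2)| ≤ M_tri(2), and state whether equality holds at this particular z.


Coefficients: c_0 = 3, c_1 = -4, c_2 = 0, c_3 = 2, c_4 = -3. Radius r = 2.
Part (a). Triangle bound: M_tri(r) = Σ_k |c_k| r^k
  = |3|·2^0 + |-4|·2^1 + |0|·2^2 + |2|·2^3 + |-3|·2^4
  = 3 + 8 + 0 + 16 + 48 = 75.
This bounds M(r) := max_{|z|=r} |p(z)| from above; equality holds iff all terms c_k z^k can be made to align in phase at a single z on |z|=r.
Part (b). At z = 2 (real, on the circle |z| = r):
  p(2) = (3)·2^0 + (-4)·2^1 + (0)·2^2 + (2)·2^3 + (-3)·2^4 = -37.
  |p(2)| = 37.
Check: |p(2)| = 37 ≤ 75 = M_tri(2). ✓ Equality does not hold at z = 2 (the coefficients have mixed signs, so the terms do not all align in phase there).

M_tri(2) = 75; |p(2)| = 37; equality at z=2: no.


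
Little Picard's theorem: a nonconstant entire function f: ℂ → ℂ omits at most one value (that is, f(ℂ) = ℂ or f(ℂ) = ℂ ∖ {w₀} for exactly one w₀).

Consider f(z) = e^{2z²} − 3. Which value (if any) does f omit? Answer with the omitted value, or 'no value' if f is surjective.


Little Picard bounds the complement of f(ℂ) to at most one point.
The exponent g(z) = 2z² is a nonconstant polynomial, hence surjective onto ℂ. So e^{g(z)} takes every value in {e^w : w ∈ ℂ} = ℂ ∖ {0}. Adding -3 shifts the range to ℂ ∖ {-3}. f omits exactly -3.

Omitted value: -3.


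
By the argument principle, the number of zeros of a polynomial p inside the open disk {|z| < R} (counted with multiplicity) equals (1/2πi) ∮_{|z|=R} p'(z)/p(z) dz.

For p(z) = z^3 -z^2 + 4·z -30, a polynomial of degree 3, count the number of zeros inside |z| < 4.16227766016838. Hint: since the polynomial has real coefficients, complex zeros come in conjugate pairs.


The zeros of p are: (-1 + 3i), (-1 - 3i), 3.
Their magnitudes are: 3.162, 3.162, 3.
Zeros with |z| < R = 4.16227766016838: (-1 + 3i), (-1 - 3i), 3.
Count = 3.
By the argument principle, (1/2πi) ∮_{|z|=R} p'(z)/p(z) dz equals exactly this count.

Number of zeros inside |z| < 4.16227766016838: 3.


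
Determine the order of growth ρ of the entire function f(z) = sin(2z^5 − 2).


Write sin(w) = (e^{iw} ± e^{−iw})/(2 or 2i), so |sin(w)| ≤ e^{|w|}. With w = 2z^5 − 2, |w| ≤ 2r^5 + 2 on |z|=r, giving M(r) ≤ e^{2r^5 + 2} and ρ ≤ 5. For the lower bound, choose z on |z|=r with 2z^5 purely imaginary of modulus 2r^5; then |sin(2z^5 − 2)| grows like e^{2r^5}/2, so ρ ≥ 5. Hence ρ = 5.
Therefore ρ = 5.

Order ρ = 5.


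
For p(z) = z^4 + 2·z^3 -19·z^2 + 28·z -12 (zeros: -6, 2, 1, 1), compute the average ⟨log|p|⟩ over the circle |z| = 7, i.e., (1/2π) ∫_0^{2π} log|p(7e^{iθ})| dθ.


Zeros: -6, 1, 1, 2; r = 7.
Inside |z| < r: -6, 1, 1, 2. Outside (|z| ≥ r): ∅.
p(0) = -12, so log|p(0)| = log(12) = 2.4849.
Apply Jensen: I(r) = log|p(0)| + Σ_k log(r/|z_k|), summed over zeros inside |z| < r.
  log(r/|z_k|) for z_k = -6: log(7/6) = 0.1542
  log(r/|z_k|) for z_k = 2: log(7/2) = 1.2528
  log(r/|z_k|) for z_k = 1: log(7/1) = 1.9459
  log(r/|z_k|) for z_k = 1: log(7/1) = 1.9459
Sum over inside zeros: 5.2987.
I(r) = log|p(0)| + (inside sum) = 2.4849 + 5.2987 = 7.7836.
Closed form (all zeros inside, monic): I(r) = n·log(r) = 4·log(7) = 7.7836. ✓

I(r) ≈ 7.7836.


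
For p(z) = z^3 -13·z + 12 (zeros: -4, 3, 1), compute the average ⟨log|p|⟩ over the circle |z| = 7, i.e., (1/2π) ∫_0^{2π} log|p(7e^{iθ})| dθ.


Zeros: -4, 1, 3; r = 7.
Inside |z| < r: -4, 1, 3. Outside (|z| ≥ r): ∅.
p(0) = 12, so log|p(0)| = log(12) = 2.4849.
Apply Jensen: I(r) = log|p(0)| + Σ_k log(r/|z_k|), summed over zeros inside |z| < r.
  log(r/|z_k|) for z_k = -4: log(7/4) = 0.5596
  log(r/|z_k|) for z_k = 3: log(7/3) = 0.8473
  log(r/|z_k|) for z_k = 1: log(7/1) = 1.9459
Sum over inside zeros: 3.3528.
I(r) = log|p(0)| + (inside sum) = 2.4849 + 3.3528 = 5.8377.
Closed form (all zeros inside, monic): I(r) = n·log(r) = 3·log(7) = 5.8377. ✓

I(r) ≈ 5.8377.


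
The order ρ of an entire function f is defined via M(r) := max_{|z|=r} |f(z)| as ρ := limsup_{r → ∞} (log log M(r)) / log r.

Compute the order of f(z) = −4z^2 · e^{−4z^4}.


M(r) = max_{|z|=r} |-4|·|z|^2·|e^{−4z^4}| = 4·r^2 · e^{4r^4} (the factors attain their maxima compatibly on |z|=r). Then log M(r) = log 4 + 2·log r + 4r^4, dominated by the last term, so log log M(r) ~ 4·log r. The polynomial factor -4z^2 contributes only a log r term and does not affect the order. ρ = 4.
Therefore ρ = 4.

Order ρ = 4.


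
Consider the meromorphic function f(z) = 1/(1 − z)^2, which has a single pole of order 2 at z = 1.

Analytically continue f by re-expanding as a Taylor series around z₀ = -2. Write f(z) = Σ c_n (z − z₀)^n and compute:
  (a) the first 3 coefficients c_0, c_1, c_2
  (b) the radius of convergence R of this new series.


Let w = z − z₀, so z = z₀ + w.
Then 1 − z = 1 − (z₀ + w) = (1 − z₀) − w = 3 − w.
f(z) = 1/(3 − w)^2 = (1/(3)^2) · (1 − w/(3))^{−2}.
By the binomial series (1−u)^{−2} = Σ_{n≥0} C(n+1, 1) u^n for |u|<1, with u = w/(3):
  c_n = C(n+1, 1) / (3)^(n+2).
  c_0 = 1/(3)^2 = 1/9.
  c_1 = 2/(3)^3 = 2/27.
  c_2 = 3/(3)^4 = 1/27.
The series is valid for |w/d| < 1, i.e. |z − z₀| < |d|.
Radius of convergence: R = |1 − z₀| = |3| = 3 (distance from z₀ to the singularity z = 1).

c_0 = 1/9, c_1 = 2/27, c_2 = 1/27; R = 3.


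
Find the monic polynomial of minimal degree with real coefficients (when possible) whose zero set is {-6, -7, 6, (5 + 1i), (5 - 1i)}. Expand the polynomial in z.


The polynomial is p(z) = ∏_{α ∈ S} (z − α), where S = {-6, -7, 6, (5 + 1i), (5 - 1i)}.
Expanding the product yields: p(z) = z^5 -3·z^4 -80·z^3 + 290·z^2 + 1584·z -6552.
Note conjugate pairs combine to real quadratics: (z − (5+1i))(z − (5−1i)) = z² − 10z + 26.
The resulting polynomial has degree 5 and real coefficients as required.

p(z) = z^5 -3·z^4 -80·z^3 + 290·z^2 + 1584·z -6552.


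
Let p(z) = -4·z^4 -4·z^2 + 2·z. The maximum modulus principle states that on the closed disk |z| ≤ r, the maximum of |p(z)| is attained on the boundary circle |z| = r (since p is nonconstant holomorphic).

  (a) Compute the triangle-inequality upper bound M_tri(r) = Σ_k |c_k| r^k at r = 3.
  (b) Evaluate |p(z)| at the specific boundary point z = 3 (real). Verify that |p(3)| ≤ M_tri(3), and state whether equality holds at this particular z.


Coefficients: c_0 = 0, c_1 = 2, c_2 = -4, c_3 = 0, c_4 = -4. Radius r = 3.
Part (a). Triangle bound: M_tri(r) = Σ_k |c_k| r^k
  = |0|·3^0 + |2|·3^1 + |-4|·3^2 + |0|·3^3 + |-4|·3^4
  = 0 + 6 + 36 + 0 + 324 = 366.
This bounds M(r) := max_{|z|=r} |p(z)| from above; equality holds iff all terms c_k z^k can be made to align in phase at a single z on |z|=r.
Part (b). At z = 3 (real, on the circle |z| = r):
  p(3) = (0)·3^0 + (2)·3^1 + (-4)·3^2 + (0)·3^3 + (-4)·3^4 = -354.
  |p(3)| = 354.
Check: |p(3)| = 354 ≤ 366 = M_tri(3). ✓ Equality does not hold at z = 3 (the coefficients have mixed signs, so the terms do not all align in phase there).

M_tri(3) = 366; |p(3)| = 354; equality at z=3: no.


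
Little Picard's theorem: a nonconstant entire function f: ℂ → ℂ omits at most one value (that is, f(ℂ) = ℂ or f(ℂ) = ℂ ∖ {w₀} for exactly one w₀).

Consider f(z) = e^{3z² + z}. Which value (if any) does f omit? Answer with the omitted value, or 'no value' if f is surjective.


Little Picard bounds the complement of f(ℂ) to at most one point.
The exponent g(z) = 3z² + z is a nonconstant polynomial, hence surjective onto ℂ. So e^{g(z)} takes every value in {e^w : w ∈ ℂ} = ℂ ∖ {0}. Adding 0 shifts the range to ℂ ∖ {0}. f omits exactly 0.

Omitted value: 0.


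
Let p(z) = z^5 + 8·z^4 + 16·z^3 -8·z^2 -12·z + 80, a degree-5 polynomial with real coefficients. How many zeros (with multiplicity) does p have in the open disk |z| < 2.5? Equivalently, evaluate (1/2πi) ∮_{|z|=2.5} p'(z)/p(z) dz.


The zeros of p are: -4, (-3 + 1i), (-3 - 1i), (1 + 1i), (1 - 1i).
Their magnitudes are: 4, 3.162, 3.162, 1.414, 1.414.
Zeros with |z| < R = 2.5: (1 + 1i), (1 - 1i).
Count = 2.
By the argument principle, (1/2πi) ∮_{|z|=R} p'(z)/p(z) dz equals exactly this count.

Number of zeros inside |z| < 2.5: 2.


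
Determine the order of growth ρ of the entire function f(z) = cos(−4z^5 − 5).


Write cos(w) = (e^{iw} ± e^{−iw})/(2 or 2i), so |cos(w)| ≤ e^{|w|}. With w = −4z^5 − 5, |w| ≤ 4r^5 + 5 on |z|=r, giving M(r) ≤ e^{4r^5 + 5} and ρ ≤ 5. For the lower bound, choose z on |z|=r with -4z^5 purely imaginary of modulus 4r^5; then |cos(−4z^5 − 5)| grows like e^{4r^5}/2, so ρ ≥ 5. Hence ρ = 5.
Therefore ρ = 5.

Order ρ = 5.


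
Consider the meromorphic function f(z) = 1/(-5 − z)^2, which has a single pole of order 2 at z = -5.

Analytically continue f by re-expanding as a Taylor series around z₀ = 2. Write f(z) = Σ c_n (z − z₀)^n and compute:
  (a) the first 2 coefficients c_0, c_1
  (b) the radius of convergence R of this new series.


Let w = z − z₀, so z = z₀ + w.
Then -5 − z = -5 − (z₀ + w) = (-5 − z₀) − w = -7 − w.
f(z) = 1/(-7 − w)^2 = (1/(-7)^2) · (1 − w/(-7))^{−2}.
By the binomial series (1−u)^{−2} = Σ_{n≥0} C(n+1, 1) u^n for |u|<1, with u = w/(-7):
  c_n = C(n+1, 1) / (-7)^(n+2).
  c_0 = 1/(-7)^2 = 1/49.
  c_1 = 2/(-7)^3 = -2/343.
The series is valid for |w/d| < 1, i.e. |z − z₀| < |d|.
Radius of convergence: R = |-5 − z₀| = |-7| = 7 (distance from z₀ to the singularity z = -5).

c_0 = 1/49, c_1 = -2/343; R = 7.


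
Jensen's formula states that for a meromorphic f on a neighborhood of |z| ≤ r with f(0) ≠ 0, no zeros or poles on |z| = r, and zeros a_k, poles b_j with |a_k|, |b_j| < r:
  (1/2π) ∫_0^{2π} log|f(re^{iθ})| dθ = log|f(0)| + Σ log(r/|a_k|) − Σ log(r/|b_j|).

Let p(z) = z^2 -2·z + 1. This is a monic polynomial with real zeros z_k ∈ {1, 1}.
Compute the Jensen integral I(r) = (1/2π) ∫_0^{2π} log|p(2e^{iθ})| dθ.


Zeros: 1, 1; r = 2.
Inside |z| < r: 1, 1. Outside (|z| ≥ r): ∅.
p(0) = 1, so log|p(0)| = log(1) = 0.0000.
Apply Jensen: I(r) = log|p(0)| + Σ_k log(r/|z_k|), summed over zeros inside |z| < r.
  log(r/|z_k|) for z_k = 1: log(2/1) = 0.6931
  log(r/|z_k|) for z_k = 1: log(2/1) = 0.6931
Sum over inside zeros: 1.3863.
I(r) = log|p(0)| + (inside sum) = 0.0000 + 1.3863 = 1.3863.
Closed form (all zeros inside, monic): I(r) = n·log(r) = 2·log(2) = 1.3863. ✓

I(r) ≈ 1.3863.


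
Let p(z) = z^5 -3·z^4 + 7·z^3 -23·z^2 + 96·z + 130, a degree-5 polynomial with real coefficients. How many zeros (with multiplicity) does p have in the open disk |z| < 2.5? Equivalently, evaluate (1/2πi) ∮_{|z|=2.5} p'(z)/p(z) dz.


The zeros of p are: (-1 + 3i), (-1 - 3i), (3 + 2i), (3 - 2i), -1.
Their magnitudes are: 3.162, 3.162, 3.606, 3.606, 1.
Zeros with |z| < R = 2.5: -1.
Count = 1.
By the argument principle, (1/2πi) ∮_{|z|=R} p'(z)/p(z) dz equals exactly this count.

Number of zeros inside |z| < 2.5: 1.


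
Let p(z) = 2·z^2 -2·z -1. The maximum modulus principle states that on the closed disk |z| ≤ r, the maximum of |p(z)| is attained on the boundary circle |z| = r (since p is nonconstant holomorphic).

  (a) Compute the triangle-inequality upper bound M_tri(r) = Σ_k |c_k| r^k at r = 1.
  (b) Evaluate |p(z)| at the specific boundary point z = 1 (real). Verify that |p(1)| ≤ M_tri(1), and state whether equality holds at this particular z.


Coefficients: c_0 = -1, c_1 = -2, c_2 = 2. Radius r = 1.
Part (a). Triangle bound: M_tri(r) = Σ_k |c_k| r^k
  = |-1|·1^0 + |-2|·1^1 + |2|·1^2
  = 1 + 2 + 2 = 5.
This bounds M(r) := max_{|z|=r} |p(z)| from above; equality holds iff all terms c_k z^k can be made to align in phase at a single z on |z|=r.
Part (b). At z = 1 (real, on the circle |z| = r):
  p(1) = (-1)·1^0 + (-2)·1^1 + (2)·1^2 = -1.
  |p(1)| = 1.
Check: |p(1)| = 1 ≤ 5 = M_tri(1). ✓ Equality does not hold at z = 1 (the coefficients have mixed signs, so the terms do not all align in phase there).

M_tri(1) = 5; |p(1)| = 1; equality at z=1: no.


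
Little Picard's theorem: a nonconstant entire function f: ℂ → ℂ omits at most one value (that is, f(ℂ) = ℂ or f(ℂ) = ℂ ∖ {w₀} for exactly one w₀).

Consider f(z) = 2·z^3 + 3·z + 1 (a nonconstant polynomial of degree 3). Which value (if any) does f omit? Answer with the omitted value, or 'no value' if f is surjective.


Little Picard bounds the complement of f(ℂ) to at most one point.
For every w ∈ ℂ, the equation p(z) − w = 0 is a nonconstant polynomial in z and hence has at least one root by the fundamental theorem of algebra. So p is surjective onto ℂ, omitting no value.

Omitted value: no value.


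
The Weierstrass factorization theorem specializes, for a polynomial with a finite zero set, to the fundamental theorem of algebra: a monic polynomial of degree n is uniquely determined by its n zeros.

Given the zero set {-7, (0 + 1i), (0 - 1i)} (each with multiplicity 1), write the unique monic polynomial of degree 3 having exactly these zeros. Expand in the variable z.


The polynomial is p(z) = ∏_{α ∈ S} (z − α), where S = {-7, (0 + 1i), (0 - 1i)}.
Expanding the product yields: p(z) = z^3 + 7·z^2 + z + 7.
Note conjugate pairs combine to real quadratics: (z − (0+1i))(z − (0−1i)) = z² + 1.
The resulting polynomial has degree 3 and real coefficients as required.

p(z) = z^3 + 7·z^2 + z + 7.


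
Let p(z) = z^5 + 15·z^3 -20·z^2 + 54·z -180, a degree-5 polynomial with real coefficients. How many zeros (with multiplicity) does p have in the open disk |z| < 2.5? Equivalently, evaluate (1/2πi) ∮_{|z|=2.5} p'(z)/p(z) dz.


The zeros of p are: 2, (-1 + 3i), (-1 - 3i), (0 + 3i), (0 - 3i).
Their magnitudes are: 2, 3.162, 3.162, 3, 3.
Zeros with |z| < R = 2.5: 2.
Count = 1.
By the argument principle, (1/2πi) ∮_{|z|=R} p'(z)/p(z) dz equals exactly this count.

Number of zeros inside |z| < 2.5: 1.


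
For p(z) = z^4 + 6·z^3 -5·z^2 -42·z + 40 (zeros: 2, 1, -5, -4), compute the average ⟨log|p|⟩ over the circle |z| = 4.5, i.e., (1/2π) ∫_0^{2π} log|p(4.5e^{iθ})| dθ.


Zeros: -5, -4, 1, 2; r = 4.5.
Inside |z| < r: -4, 1, 2. Outside (|z| ≥ r): -5.
p(0) = 40, so log|p(0)| = log(40) = 3.6889.
Apply Jensen: I(r) = log|p(0)| + Σ_k log(r/|z_k|), summed over zeros inside |z| < r.
  log(r/|z_k|) for z_k = 2: log(4.5/2) = 0.8109
  log(r/|z_k|) for z_k = 1: log(4.5/1) = 1.5041
  log(r/|z_k|) for z_k = -4: log(4.5/4) = 0.1178
  Outside zeros (-5) contribute nothing to the Jensen sum.
Sum over inside zeros: 2.4328.
I(r) = log|p(0)| + (inside sum) = 3.6889 + 2.4328 = 6.1217.
Note: since some zeros are outside |z| ≤ r, the simplified n·log(r) form does NOT apply — only the inside zeros contribute.

I(r) ≈ 6.1217.


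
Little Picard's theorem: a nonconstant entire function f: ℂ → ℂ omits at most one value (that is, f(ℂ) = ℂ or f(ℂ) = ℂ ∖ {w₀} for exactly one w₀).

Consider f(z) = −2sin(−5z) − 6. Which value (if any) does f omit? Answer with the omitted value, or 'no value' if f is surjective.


Little Picard bounds the complement of f(ℂ) to at most one point.
sin is entire and surjective onto ℂ: for every w ∈ ℂ, sin(ζ) = w has a solution ζ ∈ ℂ (e.g., via the complex inverse arcsin). With ζ = −5z this gives z = ζ/(-5). Then -2·sin(−5z) takes every value in -2·ℂ = ℂ, and adding -6 is a bijection of ℂ. So f is surjective and omits no value. (Note: only on the real line is sin bounded by [−1, 1].)

Omitted value: no value.


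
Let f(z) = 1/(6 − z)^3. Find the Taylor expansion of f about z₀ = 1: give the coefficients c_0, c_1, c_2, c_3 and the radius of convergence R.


Let w = z − z₀, so z = z₀ + w.
Then 6 − z = 6 − (z₀ + w) = (6 − z₀) − w = 5 − w.
f(z) = 1/(5 − w)^3 = (1/(5)^3) · (1 − w/(5))^{−3}.
By the binomial series (1−u)^{−3} = Σ_{n≥0} C(n+2, 2) u^n for |u|<1, with u = w/(5):
  c_n = C(n+2, 2) / (5)^(n+3).
  c_0 = 1/(5)^3 = 1/125.
  c_1 = 3/(5)^4 = 3/625.
  c_2 = 6/(5)^5 = 6/3125.
  c_3 = 10/(5)^6 = 2/3125.
The series is valid for |w/d| < 1, i.e. |z − z₀| < |d|.
Radius of convergence: R = |6 − z₀| = |5| = 5 (distance from z₀ to the singularity z = 6).

c_0 = 1/125, c_1 = 3/625, c_2 = 6/3125, c_3 = 2/3125; R = 5.


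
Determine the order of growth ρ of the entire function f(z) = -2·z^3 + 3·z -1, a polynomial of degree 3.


|f(z)| ≤ Σ|c_k|·r^k = O(r^3) as r → ∞. Polynomial growth is O(e^{r^ε}) for every ε > 0 (since r^3/e^{r^ε} → 0), so ρ ≤ ε for all ε > 0, i.e. ρ = 0. Every nonconstant polynomial has order 0.
Therefore ρ = 0.

Order ρ = 0.


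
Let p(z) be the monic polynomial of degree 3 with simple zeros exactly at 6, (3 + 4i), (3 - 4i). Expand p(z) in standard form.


The polynomial is p(z) = ∏_{α ∈ S} (z − α), where S = {6, (3 + 4i), (3 - 4i)}.
Expanding the product yields: p(z) = z^3 -12·z^2 + 61·z -150.
Note conjugate pairs combine to real quadratics: (z − (3+4i))(z − (3−4i)) = z² − 6z + 25.
The resulting polynomial has degree 3 and real coefficients as required.

p(z) = z^3 -12·z^2 + 61·z -150.


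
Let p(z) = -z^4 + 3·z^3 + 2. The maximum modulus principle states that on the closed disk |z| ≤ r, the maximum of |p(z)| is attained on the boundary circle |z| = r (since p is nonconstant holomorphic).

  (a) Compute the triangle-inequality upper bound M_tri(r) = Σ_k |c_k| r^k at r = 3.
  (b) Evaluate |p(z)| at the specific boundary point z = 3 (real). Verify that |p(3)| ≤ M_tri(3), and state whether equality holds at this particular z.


Coefficients: c_0 = 2, c_1 = 0, c_2 = 0, c_3 = 3, c_4 = -1. Radius r = 3.
Part (a). Triangle bound: M_tri(r) = Σ_k |c_k| r^k
  = |2|·3^0 + |0|·3^1 + |0|·3^2 + |3|·3^3 + |-1|·3^4
  = 2 + 0 + 0 + 81 + 81 = 164.
This bounds M(r) := max_{|z|=r} |p(z)| from above; equality holds iff all terms c_k z^k can be made to align in phase at a single z on |z|=r.
Part (b). At z = 3 (real, on the circle |z| = r):
  p(3) = (2)·3^0 + (0)·3^1 + (0)·3^2 + (3)·3^3 + (-1)·3^4 = 2.
  |p(3)| = 2.
Check: |p(3)| = 2 ≤ 164 = M_tri(3). ✓ Equality does not hold at z = 3 (the coefficients have mixed signs, so the terms do not all align in phase there).

M_tri(3) = 164; |p(3)| = 2; equality at z=3: no.


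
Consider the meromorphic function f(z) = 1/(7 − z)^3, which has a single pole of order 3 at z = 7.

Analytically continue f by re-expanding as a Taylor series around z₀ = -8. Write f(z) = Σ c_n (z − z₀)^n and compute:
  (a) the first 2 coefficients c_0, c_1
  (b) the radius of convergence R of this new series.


Let w = z − z₀, so z = z₀ + w.
Then 7 − z = 7 − (z₀ + w) = (7 − z₀) − w = 15 − w.
f(z) = 1/(15 − w)^3 = (1/(15)^3) · (1 − w/(15))^{−3}.
By the binomial series (1−u)^{−3} = Σ_{n≥0} C(n+2, 2) u^n for |u|<1, with u = w/(15):
  c_n = C(n+2, 2) / (15)^(n+3).
  c_0 = 1/(15)^3 = 1/3375.
  c_1 = 3/(15)^4 = 1/16875.
The series is valid for |w/d| < 1, i.e. |z − z₀| < |d|.
Radius of convergence: R = |7 − z₀| = |15| = 15 (distance from z₀ to the singularity z = 7).

c_0 = 1/3375, c_1 = 1/16875; R = 15.


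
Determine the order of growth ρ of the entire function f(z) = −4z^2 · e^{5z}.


M(r) = max_{|z|=r} |-4|·|z|^2·|e^{5z}| = 4·r^2 · e^{5r^1} (the factors attain their maxima compatibly on |z|=r). Then log M(r) = log 4 + 2·log r + 5r^1, dominated by the last term, so log log M(r) ~ 1·log r. The polynomial factor -4z^2 contributes only a log r term and does not affect the order. ρ = 1.
Therefore ρ = 1.

Order ρ = 1.


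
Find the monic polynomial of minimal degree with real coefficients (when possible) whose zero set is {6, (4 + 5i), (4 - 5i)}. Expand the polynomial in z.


The polynomial is p(z) = ∏_{α ∈ S} (z − α), where S = {6, (4 + 5i), (4 - 5i)}.
Expanding the product yields: p(z) = z^3 -14·z^2 + 89·z -246.
Note conjugate pairs combine to real quadratics: (z − (4+5i))(z − (4−5i)) = z² − 8z + 41.
The resulting polynomial has degree 3 and real coefficients as required.

p(z) = z^3 -14·z^2 + 89·z -246.


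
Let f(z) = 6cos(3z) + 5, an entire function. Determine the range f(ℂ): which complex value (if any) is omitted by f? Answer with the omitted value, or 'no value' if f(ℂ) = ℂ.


Little Picard bounds the complement of f(ℂ) to at most one point.
cos is entire and surjective onto ℂ: for every w ∈ ℂ, cos(ζ) = w has a solution ζ ∈ ℂ (e.g., via the complex inverse arccos). With ζ = 3z this gives z = ζ/(3). Then 6·cos(3z) takes every value in 6·ℂ = ℂ, and adding 5 is a bijection of ℂ. So f is surjective and omits no value. (Note: only on the real line is cos bounded by [−1, 1].)

Omitted value: no value.


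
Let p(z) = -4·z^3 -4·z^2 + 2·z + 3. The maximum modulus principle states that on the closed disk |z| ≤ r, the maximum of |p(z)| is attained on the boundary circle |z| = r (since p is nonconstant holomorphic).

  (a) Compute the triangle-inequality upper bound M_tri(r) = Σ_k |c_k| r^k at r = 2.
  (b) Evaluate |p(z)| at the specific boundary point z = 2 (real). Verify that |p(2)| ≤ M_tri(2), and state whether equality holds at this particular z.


Coefficients: c_0 = 3, c_1 = 2, c_2 = -4, c_3 = -4. Radius r = 2.
Part (a). Triangle bound: M_tri(r) = Σ_k |c_k| r^k
  = |3|·2^0 + |2|·2^1 + |-4|·2^2 + |-4|·2^3
  = 3 + 4 + 16 + 32 = 55.
This bounds M(r) := max_{|z|=r} |p(z)| from above; equality holds iff all terms c_k z^k can be made to align in phase at a single z on |z|=r.
Part (b). At z = 2 (real, on the circle |z| = r):
  p(2) = (3)·2^0 + (2)·2^1 + (-4)·2^2 + (-4)·2^3 = -41.
  |p(2)| = 41.
Check: |p(2)| = 41 ≤ 55 = M_tri(2). ✓ Equality does not hold at z = 2 (the coefficients have mixed signs, so the terms do not all align in phase there).

M_tri(2) = 55; |p(2)| = 41; equality at z=2: no.


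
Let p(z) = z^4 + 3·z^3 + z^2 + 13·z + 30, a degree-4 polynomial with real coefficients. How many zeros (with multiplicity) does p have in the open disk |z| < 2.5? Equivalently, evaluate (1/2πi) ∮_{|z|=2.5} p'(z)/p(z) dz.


The zeros of p are: (1 + 2i), (1 - 2i), -3, -2.
Their magnitudes are: 2.236, 2.236, 3, 2.
Zeros with |z| < R = 2.5: (1 + 2i), (1 - 2i), -2.
Count = 3.
By the argument principle, (1/2πi) ∮_{|z|=R} p'(z)/p(z) dz equals exactly this count.

Number of zeros inside |z| < 2.5: 3.


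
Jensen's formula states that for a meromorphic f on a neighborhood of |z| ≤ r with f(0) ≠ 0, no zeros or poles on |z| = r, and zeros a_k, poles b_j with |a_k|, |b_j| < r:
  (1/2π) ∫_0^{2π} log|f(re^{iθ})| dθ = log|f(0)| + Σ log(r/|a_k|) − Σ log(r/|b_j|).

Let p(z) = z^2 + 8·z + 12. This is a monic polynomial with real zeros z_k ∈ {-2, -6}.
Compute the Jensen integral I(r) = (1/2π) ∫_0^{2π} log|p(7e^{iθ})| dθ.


Zeros: -6, -2; r = 7.
Inside |z| < r: -6, -2. Outside (|z| ≥ r): ∅.
p(0) = 12, so log|p(0)| = log(12) = 2.4849.
Apply Jensen: I(r) = log|p(0)| + Σ_k log(r/|z_k|), summed over zeros inside |z| < r.
  log(r/|z_k|) for z_k = -2: log(7/2) = 1.2528
  log(r/|z_k|) for z_k = -6: log(7/6) = 0.1542
Sum over inside zeros: 1.4069.
I(r) = log|p(0)| + (inside sum) = 2.4849 + 1.4069 = 3.8918.
Closed form (all zeros inside, monic): I(r) = n·log(r) = 2·log(7) = 3.8918. ✓

I(r) ≈ 3.8918.


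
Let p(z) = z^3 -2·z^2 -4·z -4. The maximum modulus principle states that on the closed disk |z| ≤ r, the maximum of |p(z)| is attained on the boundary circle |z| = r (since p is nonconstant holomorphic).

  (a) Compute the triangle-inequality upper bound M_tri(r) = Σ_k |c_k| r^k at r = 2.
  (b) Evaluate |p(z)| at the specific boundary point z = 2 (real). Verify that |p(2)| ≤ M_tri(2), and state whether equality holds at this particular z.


Coefficients: c_0 = -4, c_1 = -4, c_2 = -2, c_3 = 1. Radius r = 2.
Part (a). Triangle bound: M_tri(r) = Σ_k |c_k| r^k
  = |-4|·2^0 + |-4|·2^1 + |-2|·2^2 + |1|·2^3
  = 4 + 8 + 8 + 8 = 28.
This bounds M(r) := max_{|z|=r} |p(z)| from above; equality holds iff all terms c_k z^k can be made to align in phase at a single z on |z|=r.
Part (b). At z = 2 (real, on the circle |z| = r):
  p(2) = (-4)·2^0 + (-4)·2^1 + (-2)·2^2 + (1)·2^3 = -12.
  |p(2)| = 12.
Check: |p(2)| = 12 ≤ 28 = M_tri(2). ✓ Equality does not hold at z = 2 (the coefficients have mixed signs, so the terms do not all align in phase there).

M_tri(2) = 28; |p(2)| = 12; equality at z=2: no.


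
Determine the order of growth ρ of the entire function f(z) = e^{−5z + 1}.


|e^{−5z + 1}| = e^{Re(-5·z) + 1} ≤ e^{5|z|^1 + 1} = e^{5r^1 + 1} on |z| = r, so ρ ≤ 1. Choosing z on |z|=r so that -5·z is real positive (always possible by picking arg z appropriately) gives |f(z)| = e^{5r^1 + 1}, matching the bound. The additive constant 1 does not affect log log M(r) ~ 1·log r. Hence ρ = 1.
Therefore ρ = 1.

Order ρ = 1.


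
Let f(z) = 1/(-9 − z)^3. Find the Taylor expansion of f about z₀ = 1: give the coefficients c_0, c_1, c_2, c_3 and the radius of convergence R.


Let w = z − z₀, so z = z₀ + w.
Then -9 − z = -9 − (z₀ + w) = (-9 − z₀) − w = -10 − w.
f(z) = 1/(-10 − w)^3 = (1/(-10)^3) · (1 − w/(-10))^{−3}.
By the binomial series (1−u)^{−3} = Σ_{n≥0} C(n+2, 2) u^n for |u|<1, with u = w/(-10):
  c_n = C(n+2, 2) / (-10)^(n+3).
  c_0 = 1/(-10)^3 = -1/1000.
  c_1 = 3/(-10)^4 = 3/10000.
  c_2 = 6/(-10)^5 = -3/50000.
  c_3 = 10/(-10)^6 = 1/100000.
The series is valid for |w/d| < 1, i.e. |z − z₀| < |d|.
Radius of convergence: R = |-9 − z₀| = |-10| = 10 (distance from z₀ to the singularity z = -9).

c_0 = -1/1000, c_1 = 3/10000, c_2 = -3/50000, c_3 = 1/100000; R = 10.


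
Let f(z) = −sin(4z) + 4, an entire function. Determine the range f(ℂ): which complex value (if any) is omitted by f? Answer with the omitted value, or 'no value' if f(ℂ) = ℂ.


Little Picard bounds the complement of f(ℂ) to at most one point.
sin is entire and surjective onto ℂ: for every w ∈ ℂ, sin(ζ) = w has a solution ζ ∈ ℂ (e.g., via the complex inverse arcsin). With ζ = 4z this gives z = ζ/(4). Then -1·sin(4z) takes every value in -1·ℂ = ℂ, and adding 4 is a bijection of ℂ. So f is surjective and omits no value. (Note: only on the real line is sin bounded by [−1, 1].)

Omitted value: no value.


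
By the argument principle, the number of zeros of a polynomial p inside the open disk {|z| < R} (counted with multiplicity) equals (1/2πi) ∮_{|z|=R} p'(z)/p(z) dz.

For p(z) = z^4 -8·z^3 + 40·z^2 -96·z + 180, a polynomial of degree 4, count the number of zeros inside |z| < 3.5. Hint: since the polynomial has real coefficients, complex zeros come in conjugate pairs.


The zeros of p are: (1 + 3i), (1 - 3i), (3 + 3i), (3 - 3i).
Their magnitudes are: 3.162, 3.162, 4.243, 4.243.
Zeros with |z| < R = 3.5: (1 + 3i), (1 - 3i).
Count = 2.
By the argument principle, (1/2πi) ∮_{|z|=R} p'(z)/p(z) dz equals exactly this count.

Number of zeros inside |z| < 3.5: 2.
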